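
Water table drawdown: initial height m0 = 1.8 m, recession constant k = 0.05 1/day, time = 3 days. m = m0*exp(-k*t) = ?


m = m0 * exp(-k*t)
m = 1.8 * exp(-0.05 * 3)
m = 1.8 * exp(-0.1500)

1.5493 m


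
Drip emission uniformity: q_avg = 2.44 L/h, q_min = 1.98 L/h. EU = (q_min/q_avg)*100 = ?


EU = (q_min/q_avg)*100 = (1.98/2.44)*100 = 81.1475%

81.1475 %


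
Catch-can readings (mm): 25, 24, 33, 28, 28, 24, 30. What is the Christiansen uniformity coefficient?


mean = 27.428571 mm
MAD = 2.653061 mm
CU = (1 - 2.653061/27.428571)*100

90.3274 %


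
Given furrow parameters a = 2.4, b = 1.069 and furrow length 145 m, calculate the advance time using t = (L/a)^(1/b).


t = (L/a)^(1/b)
t = (145/2.4)^(1/1.069)
t = 60.416667^(1/1.069)

46.3649 min


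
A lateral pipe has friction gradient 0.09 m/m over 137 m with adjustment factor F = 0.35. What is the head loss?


hf = J * L * F = 0.09 * 137 * 0.35 = 4.3155 m

4.3155 m


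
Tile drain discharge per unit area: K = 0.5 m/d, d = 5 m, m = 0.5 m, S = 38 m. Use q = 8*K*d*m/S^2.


q = 8*K*d*m/S^2
q = 8*0.5*5*0.5/38^2
q = 10.0000 / 1444

0.0069 m/d


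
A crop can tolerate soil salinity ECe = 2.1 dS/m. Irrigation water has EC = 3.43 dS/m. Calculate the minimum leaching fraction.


LR = ECiw / (5*ECe - ECiw)
LR = 3.43 / (5*2.1 - 3.43)
LR = 3.43 / 7.0700

0.4851


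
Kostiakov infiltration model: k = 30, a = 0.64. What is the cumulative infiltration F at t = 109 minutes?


F = k * t^a = 30 * 109^0.64
F = 30 * 20.135061

604.0518 mm


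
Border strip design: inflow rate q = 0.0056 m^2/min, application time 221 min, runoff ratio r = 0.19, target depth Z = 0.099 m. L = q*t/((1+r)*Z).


L = q*t/((1+r)*Z)
L = 0.0056*221/((1+0.19)*0.099)
L = 1.2376/0.11781

10.5051 m


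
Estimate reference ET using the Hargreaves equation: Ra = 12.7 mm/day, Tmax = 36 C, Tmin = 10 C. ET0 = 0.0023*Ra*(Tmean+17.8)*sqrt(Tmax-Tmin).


Tmean = (Tmax + Tmin)/2 = (36 + 10)/2 = 23.0
ET0 = 0.0023 * 12.7 * (23.0 + 17.8) * sqrt(36 - 10)
ET0 = 0.0023 * 12.7 * 40.8 * 5.099020

6.0768 mm/day


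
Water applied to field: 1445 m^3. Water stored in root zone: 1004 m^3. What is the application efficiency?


Ea = V_root / V_field * 100 = 1004 / 1445 * 100 = 69.4810%

69.4810 %


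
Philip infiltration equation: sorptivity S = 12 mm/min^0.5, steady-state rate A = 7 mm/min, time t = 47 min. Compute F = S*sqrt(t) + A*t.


F = S*sqrt(t) + A*t
F = 12*sqrt(47) + 7*47
F = 12*6.855655 + 329

411.2679 mm


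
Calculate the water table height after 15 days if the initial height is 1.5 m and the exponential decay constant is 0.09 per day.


m = m0 * exp(-k*t)
m = 1.5 * exp(-0.09 * 15)
m = 1.5 * exp(-1.3500)

0.3889 m


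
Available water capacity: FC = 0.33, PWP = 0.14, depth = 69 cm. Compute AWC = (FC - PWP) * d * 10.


AWC = (FC - PWP) * d * 10
AWC = (0.33 - 0.14) * 69 * 10
AWC = 0.1900 * 69 * 10

131.1000 mm


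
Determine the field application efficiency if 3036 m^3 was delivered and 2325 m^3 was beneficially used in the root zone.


Ea = V_root / V_field * 100 = 2325 / 3036 * 100 = 76.5810%

76.5810 %


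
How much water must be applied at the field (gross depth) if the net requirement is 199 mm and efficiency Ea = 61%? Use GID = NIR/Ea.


Ea = 61% = 0.61
GID = NIR / Ea = 199 / 0.61 = 326.2295 mm

326.2295 mm


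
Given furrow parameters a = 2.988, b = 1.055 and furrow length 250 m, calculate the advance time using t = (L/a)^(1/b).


t = (L/a)^(1/b)
t = (250/2.988)^(1/1.055)
t = 83.668005^(1/1.055)

66.4249 min


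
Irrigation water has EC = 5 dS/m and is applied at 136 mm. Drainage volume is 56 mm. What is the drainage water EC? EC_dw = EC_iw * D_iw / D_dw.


EC_dw = EC_iw * D_iw / D_dw
EC_dw = 5 * 136 / 56
EC_dw = 680 / 56

12.1429 dS/m


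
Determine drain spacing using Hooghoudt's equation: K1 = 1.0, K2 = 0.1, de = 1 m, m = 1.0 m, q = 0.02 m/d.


S^2 = 8*K2*de*m/q + 4*K1*m^2/q
S^2 = 8*0.1*1*1.0/0.02 + 4*1.0*1.0^2/0.02
S = sqrt(240.0000)

15.4919 m


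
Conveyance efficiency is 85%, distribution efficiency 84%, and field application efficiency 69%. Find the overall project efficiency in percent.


Ec = 0.85, Eb = 0.84, Ea = 0.69
E = 0.85 * 0.84 * 0.69 * 100 = 49.2660%

49.2660 %


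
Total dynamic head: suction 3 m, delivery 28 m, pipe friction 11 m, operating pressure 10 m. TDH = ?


TDH = Hs + Hd + hf + Hp = 3 + 28 + 11 + 10 = 52

52 m


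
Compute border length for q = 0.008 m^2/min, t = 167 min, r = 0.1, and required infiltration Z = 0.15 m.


L = q*t/((1+r)*Z)
L = 0.008*167/((1+0.1)*0.15)
L = 1.336/0.165

8.0970 m


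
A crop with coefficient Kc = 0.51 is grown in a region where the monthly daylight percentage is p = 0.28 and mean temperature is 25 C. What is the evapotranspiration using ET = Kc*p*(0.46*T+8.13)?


ET = Kc * p * (0.46*T + 8.13)
ET = 0.51 * 0.28 * (0.46*25 + 8.13)
ET = 0.51 * 0.28 * 19.6300

2.8032 mm/day


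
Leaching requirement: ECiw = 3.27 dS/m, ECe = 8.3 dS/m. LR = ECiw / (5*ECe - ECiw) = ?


LR = ECiw / (5*ECe - ECiw)
LR = 3.27 / (5*8.3 - 3.27)
LR = 3.27 / 38.2300

0.0855


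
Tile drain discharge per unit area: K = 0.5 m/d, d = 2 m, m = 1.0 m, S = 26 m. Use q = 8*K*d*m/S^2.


q = 8*K*d*m/S^2
q = 8*0.5*2*1.0/26^2
q = 8.0000 / 676

0.0118 m/d


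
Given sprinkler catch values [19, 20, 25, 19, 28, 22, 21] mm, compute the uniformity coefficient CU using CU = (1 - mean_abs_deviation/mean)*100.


mean = 22.000000 mm
MAD = 2.571429 mm
CU = (1 - 2.571429/22.000000)*100

88.3117 %


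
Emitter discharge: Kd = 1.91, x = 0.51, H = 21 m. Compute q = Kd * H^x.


q = Kd * H^x = 1.91 * 21^0.51 = 1.91 * 4.724239

9.0233 L/h


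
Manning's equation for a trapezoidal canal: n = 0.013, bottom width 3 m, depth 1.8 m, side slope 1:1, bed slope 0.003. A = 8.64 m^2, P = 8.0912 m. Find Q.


R = A/P = 8.64/8.0912 = 1.067827
Q = (1/0.013) * 8.64 * 1.067827^(2/3) * 0.003^0.5

38.0305 m^3/s


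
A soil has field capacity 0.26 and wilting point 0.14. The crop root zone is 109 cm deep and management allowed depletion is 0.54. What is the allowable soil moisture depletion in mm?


SMD = (FC - PWP) * d * MAD * 10
SMD = (0.26 - 0.14) * 109 * 0.54 * 10
SMD = 0.1200 * 109 * 0.54 * 10

70.6320 mm


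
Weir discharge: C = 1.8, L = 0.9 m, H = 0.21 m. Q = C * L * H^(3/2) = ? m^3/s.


Q = C * L * H^(3/2) = 1.8 * 0.9 * 0.21^1.5 = 1.8 * 0.9 * 0.096234

0.1559 m^3/s


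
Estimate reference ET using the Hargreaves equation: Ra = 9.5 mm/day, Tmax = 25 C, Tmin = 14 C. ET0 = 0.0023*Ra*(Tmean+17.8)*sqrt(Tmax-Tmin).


Tmean = (Tmax + Tmin)/2 = (25 + 14)/2 = 19.5
ET0 = 0.0023 * 9.5 * (19.5 + 17.8) * sqrt(25 - 14)
ET0 = 0.0023 * 9.5 * 37.3 * 3.316625

2.7031 mm/day


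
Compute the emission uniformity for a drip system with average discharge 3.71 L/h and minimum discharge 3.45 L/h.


EU = (q_min/q_avg)*100 = (3.45/3.71)*100 = 92.9919%

92.9919 %


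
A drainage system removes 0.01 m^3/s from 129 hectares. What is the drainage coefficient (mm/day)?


DC = Q * 86400 / (A * 10000) * 1000
DC = 0.01 * 86400 / (129 * 10000) * 1000
DC = 864000.0000 / 1290000

0.6698 mm/day


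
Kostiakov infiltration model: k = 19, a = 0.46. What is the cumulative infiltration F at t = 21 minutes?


F = k * t^a = 19 * 21^0.46
F = 19 * 4.057148

77.0858 mm


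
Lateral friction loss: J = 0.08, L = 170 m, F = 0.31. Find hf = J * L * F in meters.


hf = J * L * F = 0.08 * 170 * 0.31 = 4.2160 m

4.2160 m


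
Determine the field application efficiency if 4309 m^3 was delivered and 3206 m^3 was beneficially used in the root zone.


Ea = V_root / V_field * 100 = 3206 / 4309 * 100 = 74.4024%

74.4024 %


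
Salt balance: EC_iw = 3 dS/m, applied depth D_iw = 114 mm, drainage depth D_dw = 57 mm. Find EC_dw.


EC_dw = EC_iw * D_iw / D_dw
EC_dw = 3 * 114 / 57
EC_dw = 342 / 57

6.0000 dS/m


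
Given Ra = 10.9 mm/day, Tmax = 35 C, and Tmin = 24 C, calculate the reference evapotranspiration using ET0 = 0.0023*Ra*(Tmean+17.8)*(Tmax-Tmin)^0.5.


Tmean = (Tmax + Tmin)/2 = (35 + 24)/2 = 29.5
ET0 = 0.0023 * 10.9 * (29.5 + 17.8) * sqrt(35 - 24)
ET0 = 0.0023 * 10.9 * 47.3 * 3.316625

3.9329 mm/day


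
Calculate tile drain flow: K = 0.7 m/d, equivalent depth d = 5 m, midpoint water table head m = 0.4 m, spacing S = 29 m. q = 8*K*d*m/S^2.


q = 8*K*d*m/S^2
q = 8*0.7*5*0.4/29^2
q = 11.2000 / 841

0.0133 m/d


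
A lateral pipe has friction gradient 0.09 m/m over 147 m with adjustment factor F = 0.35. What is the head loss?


hf = J * L * F = 0.09 * 147 * 0.35 = 4.6305 m

4.6305 m


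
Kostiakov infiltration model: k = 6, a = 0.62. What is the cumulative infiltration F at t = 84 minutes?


F = k * t^a = 6 * 84^0.62
F = 6 * 15.597434

93.5846 mm


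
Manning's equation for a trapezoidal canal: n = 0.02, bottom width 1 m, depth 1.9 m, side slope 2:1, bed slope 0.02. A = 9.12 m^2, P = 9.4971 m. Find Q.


R = A/P = 9.12/9.4971 = 0.960293
Q = (1/0.02) * 9.12 * 0.960293^(2/3) * 0.02^0.5

62.7696 m^3/s


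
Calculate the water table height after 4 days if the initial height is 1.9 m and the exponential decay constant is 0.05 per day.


m = m0 * exp(-k*t)
m = 1.9 * exp(-0.05 * 4)
m = 1.9 * exp(-0.2000)

1.5556 m


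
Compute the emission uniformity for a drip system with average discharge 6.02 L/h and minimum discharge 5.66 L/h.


EU = (q_min/q_avg)*100 = (5.66/6.02)*100 = 94.0199%

94.0199 %


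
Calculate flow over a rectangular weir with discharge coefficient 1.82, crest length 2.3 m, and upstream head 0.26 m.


Q = C * L * H^(3/2) = 1.82 * 2.3 * 0.26^1.5 = 1.82 * 2.3 * 0.132575

0.5550 m^3/s


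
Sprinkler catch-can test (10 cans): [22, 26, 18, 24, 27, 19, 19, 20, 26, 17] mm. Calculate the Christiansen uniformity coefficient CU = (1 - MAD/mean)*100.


mean = 21.800000 mm
MAD = 3.200000 mm
CU = (1 - 3.200000/21.800000)*100

85.3211 %


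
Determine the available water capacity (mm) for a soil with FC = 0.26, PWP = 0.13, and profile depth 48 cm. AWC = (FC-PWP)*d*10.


AWC = (FC - PWP) * d * 10
AWC = (0.26 - 0.13) * 48 * 10
AWC = 0.1300 * 48 * 10

62.4000 mm


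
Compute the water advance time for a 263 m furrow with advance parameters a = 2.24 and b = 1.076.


t = (L/a)^(1/b)
t = (263/2.24)^(1/1.076)
t = 117.410714^(1/1.076)

83.8533 min


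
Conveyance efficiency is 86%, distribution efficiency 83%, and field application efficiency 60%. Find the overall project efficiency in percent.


Ec = 0.86, Eb = 0.83, Ea = 0.6
E = 0.86 * 0.83 * 0.6 * 100 = 42.8280%

42.8280 %


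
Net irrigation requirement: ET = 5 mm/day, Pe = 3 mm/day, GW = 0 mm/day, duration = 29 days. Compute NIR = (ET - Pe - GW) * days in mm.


Daily deficit = ET - Pe - GW = 5 - 3 - 0 = 2 mm/day
NIR = 2 * 29 = 58 mm

58.0000 mm


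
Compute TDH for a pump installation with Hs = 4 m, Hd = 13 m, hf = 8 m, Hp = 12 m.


TDH = Hs + Hd + hf + Hp = 4 + 13 + 8 + 12 = 37

37 m


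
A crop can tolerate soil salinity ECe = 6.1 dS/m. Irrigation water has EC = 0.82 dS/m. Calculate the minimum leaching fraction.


LR = ECiw / (5*ECe - ECiw)
LR = 0.82 / (5*6.1 - 0.82)
LR = 0.82 / 29.6800

0.0276


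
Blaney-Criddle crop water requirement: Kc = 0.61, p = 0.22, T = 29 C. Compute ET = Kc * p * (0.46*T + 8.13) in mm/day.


ET = Kc * p * (0.46*T + 8.13)
ET = 0.61 * 0.22 * (0.46*29 + 8.13)
ET = 0.61 * 0.22 * 21.4700

2.8813 mm/day


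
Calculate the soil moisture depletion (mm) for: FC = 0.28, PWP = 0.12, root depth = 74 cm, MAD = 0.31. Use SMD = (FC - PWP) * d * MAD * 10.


SMD = (FC - PWP) * d * MAD * 10
SMD = (0.28 - 0.12) * 74 * 0.31 * 10
SMD = 0.1600 * 74 * 0.31 * 10

36.7040 mm


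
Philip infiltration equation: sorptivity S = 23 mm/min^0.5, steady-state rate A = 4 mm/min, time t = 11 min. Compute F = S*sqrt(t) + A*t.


F = S*sqrt(t) + A*t
F = 23*sqrt(11) + 4*11
F = 23*3.316625 + 44

120.2824 mm


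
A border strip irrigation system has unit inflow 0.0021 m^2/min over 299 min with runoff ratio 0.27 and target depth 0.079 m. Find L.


L = q*t/((1+r)*Z)
L = 0.0021*299/((1+0.27)*0.079)
L = 0.6279/0.10033

6.2583 m


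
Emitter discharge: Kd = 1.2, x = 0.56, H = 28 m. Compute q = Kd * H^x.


q = Kd * H^x = 1.2 * 28^0.56 = 1.2 * 6.462618

7.7551 L/h


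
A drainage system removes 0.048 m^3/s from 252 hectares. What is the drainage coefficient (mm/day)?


DC = Q * 86400 / (A * 10000) * 1000
DC = 0.048 * 86400 / (252 * 10000) * 1000
DC = 4147200.0000 / 2520000

1.6457 mm/day


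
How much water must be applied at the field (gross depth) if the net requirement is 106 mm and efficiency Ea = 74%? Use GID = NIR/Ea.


Ea = 74% = 0.74
GID = NIR / Ea = 106 / 0.74 = 143.2432 mm

143.2432 mm


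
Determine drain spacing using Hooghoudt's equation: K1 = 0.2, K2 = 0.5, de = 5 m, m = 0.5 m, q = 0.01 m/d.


S^2 = 8*K2*de*m/q + 4*K1*m^2/q
S^2 = 8*0.5*5*0.5/0.01 + 4*0.2*0.5^2/0.01
S = sqrt(1020.0000)

31.9374 m


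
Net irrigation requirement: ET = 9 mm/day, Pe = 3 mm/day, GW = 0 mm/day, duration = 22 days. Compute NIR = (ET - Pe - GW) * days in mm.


Daily deficit = ET - Pe - GW = 9 - 3 - 0 = 6 mm/day
NIR = 6 * 22 = 132 mm

132.0000 mm


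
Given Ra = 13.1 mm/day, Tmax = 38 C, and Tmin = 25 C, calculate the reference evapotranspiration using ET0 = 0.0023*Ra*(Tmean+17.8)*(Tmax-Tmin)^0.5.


Tmean = (Tmax + Tmin)/2 = (38 + 25)/2 = 31.5
ET0 = 0.0023 * 13.1 * (31.5 + 17.8) * sqrt(38 - 25)
ET0 = 0.0023 * 13.1 * 49.3 * 3.605551

5.3557 mm/day


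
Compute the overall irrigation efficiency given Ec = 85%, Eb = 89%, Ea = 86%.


Ec = 0.85, Eb = 0.89, Ea = 0.86
E = 0.85 * 0.89 * 0.86 * 100 = 65.0590%

65.0590 %


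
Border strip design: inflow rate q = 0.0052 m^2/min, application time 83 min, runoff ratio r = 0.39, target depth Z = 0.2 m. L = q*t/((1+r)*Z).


L = q*t/((1+r)*Z)
L = 0.0052*83/((1+0.39)*0.2)
L = 0.4316/0.278

1.5525 m


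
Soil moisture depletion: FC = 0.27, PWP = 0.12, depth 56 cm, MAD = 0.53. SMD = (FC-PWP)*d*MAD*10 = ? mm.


SMD = (FC - PWP) * d * MAD * 10
SMD = (0.27 - 0.12) * 56 * 0.53 * 10
SMD = 0.1500 * 56 * 0.53 * 10

44.5200 mm


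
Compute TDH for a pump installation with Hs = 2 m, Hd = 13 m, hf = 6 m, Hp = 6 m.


TDH = Hs + Hd + hf + Hp = 2 + 13 + 6 + 6 = 27

27 m


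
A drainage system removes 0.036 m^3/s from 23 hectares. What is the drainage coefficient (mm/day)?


DC = Q * 86400 / (A * 10000) * 1000
DC = 0.036 * 86400 / (23 * 10000) * 1000
DC = 3110400.0000 / 230000

13.5235 mm/day


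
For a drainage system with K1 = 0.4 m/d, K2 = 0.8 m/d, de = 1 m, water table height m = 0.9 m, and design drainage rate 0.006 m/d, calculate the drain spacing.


S^2 = 8*K2*de*m/q + 4*K1*m^2/q
S^2 = 8*0.8*1*0.9/0.006 + 4*0.4*0.9^2/0.006
S = sqrt(1176.0000)

34.2929 m


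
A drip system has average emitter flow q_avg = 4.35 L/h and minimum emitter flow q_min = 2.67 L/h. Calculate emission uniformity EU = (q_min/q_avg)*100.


EU = (q_min/q_avg)*100 = (2.67/4.35)*100 = 61.3793%

61.3793 %


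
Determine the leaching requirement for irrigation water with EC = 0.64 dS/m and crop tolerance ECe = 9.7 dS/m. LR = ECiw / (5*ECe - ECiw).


LR = ECiw / (5*ECe - ECiw)
LR = 0.64 / (5*9.7 - 0.64)
LR = 0.64 / 47.8600

0.0134


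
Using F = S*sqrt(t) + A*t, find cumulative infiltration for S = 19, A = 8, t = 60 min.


F = S*sqrt(t) + A*t
F = 19*sqrt(60) + 8*60
F = 19*7.745967 + 480

627.1734 mm


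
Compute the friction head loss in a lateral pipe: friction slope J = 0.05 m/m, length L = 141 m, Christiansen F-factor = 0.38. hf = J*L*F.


hf = J * L * F = 0.05 * 141 * 0.38 = 2.6790 m

2.6790 m


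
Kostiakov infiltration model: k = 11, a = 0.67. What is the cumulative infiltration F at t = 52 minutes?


F = k * t^a = 11 * 52^0.67
F = 11 * 14.116344

155.2798 mm


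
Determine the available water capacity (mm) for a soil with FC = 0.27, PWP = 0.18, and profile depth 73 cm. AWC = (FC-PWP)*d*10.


AWC = (FC - PWP) * d * 10
AWC = (0.27 - 0.18) * 73 * 10
AWC = 0.0900 * 73 * 10

65.7000 mm


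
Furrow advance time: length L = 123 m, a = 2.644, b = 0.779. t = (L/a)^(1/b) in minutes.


t = (L/a)^(1/b)
t = (123/2.644)^(1/0.779)
t = 46.520424^(1/0.779)

138.2768 min


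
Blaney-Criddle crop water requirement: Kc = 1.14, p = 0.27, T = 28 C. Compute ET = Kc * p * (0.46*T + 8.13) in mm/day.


ET = Kc * p * (0.46*T + 8.13)
ET = 1.14 * 0.27 * (0.46*28 + 8.13)
ET = 1.14 * 0.27 * 21.0100

6.4669 mm/day


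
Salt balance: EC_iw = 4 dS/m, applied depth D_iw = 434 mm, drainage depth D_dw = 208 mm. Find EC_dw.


EC_dw = EC_iw * D_iw / D_dw
EC_dw = 4 * 434 / 208
EC_dw = 1736 / 208

8.3462 dS/m


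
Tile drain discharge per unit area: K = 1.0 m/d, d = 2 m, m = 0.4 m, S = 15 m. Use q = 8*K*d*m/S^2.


q = 8*K*d*m/S^2
q = 8*1.0*2*0.4/15^2
q = 6.4000 / 225

0.0284 m/d


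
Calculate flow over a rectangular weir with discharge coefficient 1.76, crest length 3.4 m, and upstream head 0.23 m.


Q = C * L * H^(3/2) = 1.76 * 3.4 * 0.23^1.5 = 1.76 * 3.4 * 0.110304

0.6601 m^3/s


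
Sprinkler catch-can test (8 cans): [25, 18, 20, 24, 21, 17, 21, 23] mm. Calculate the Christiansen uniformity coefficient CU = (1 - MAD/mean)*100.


mean = 21.125000 mm
MAD = 2.156250 mm
CU = (1 - 2.156250/21.125000)*100

89.7929 %


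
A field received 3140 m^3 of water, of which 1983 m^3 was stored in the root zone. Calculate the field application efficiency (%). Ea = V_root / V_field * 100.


Ea = V_root / V_field * 100 = 1983 / 3140 * 100 = 63.1529%

63.1529 %


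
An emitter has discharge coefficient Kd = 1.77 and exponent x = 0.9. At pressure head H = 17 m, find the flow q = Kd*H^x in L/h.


q = Kd * H^x = 1.77 * 17^0.9 = 1.77 * 12.805721

22.6661 L/h


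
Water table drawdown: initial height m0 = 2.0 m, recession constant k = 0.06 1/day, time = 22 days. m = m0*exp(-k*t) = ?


m = m0 * exp(-k*t)
m = 2.0 * exp(-0.06 * 22)
m = 2.0 * exp(-1.3200)

0.5343 m


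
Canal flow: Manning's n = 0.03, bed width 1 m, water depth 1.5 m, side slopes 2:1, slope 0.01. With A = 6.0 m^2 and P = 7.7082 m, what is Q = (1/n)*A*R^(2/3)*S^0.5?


R = A/P = 6.0/7.7082 = 0.778392
Q = (1/0.03) * 6.0 * 0.778392^(2/3) * 0.01^0.5

16.9237 m^3/s


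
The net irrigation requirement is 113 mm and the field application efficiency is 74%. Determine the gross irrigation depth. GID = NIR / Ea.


Ea = 74% = 0.74
GID = NIR / Ea = 113 / 0.74 = 152.7027 mm

152.7027 mm


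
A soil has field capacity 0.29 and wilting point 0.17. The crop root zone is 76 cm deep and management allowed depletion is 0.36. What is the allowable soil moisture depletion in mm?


SMD = (FC - PWP) * d * MAD * 10
SMD = (0.29 - 0.17) * 76 * 0.36 * 10
SMD = 0.1200 * 76 * 0.36 * 10

32.8320 mm


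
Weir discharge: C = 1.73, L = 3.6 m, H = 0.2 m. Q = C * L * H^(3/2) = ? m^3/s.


Q = C * L * H^(3/2) = 1.73 * 3.6 * 0.2^1.5 = 1.73 * 3.6 * 0.089443

0.5571 m^3/s


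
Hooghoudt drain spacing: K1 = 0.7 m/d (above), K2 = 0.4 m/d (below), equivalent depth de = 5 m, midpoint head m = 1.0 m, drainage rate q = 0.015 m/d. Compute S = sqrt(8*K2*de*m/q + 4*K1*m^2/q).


S^2 = 8*K2*de*m/q + 4*K1*m^2/q
S^2 = 8*0.4*5*1.0/0.015 + 4*0.7*1.0^2/0.015
S = sqrt(1253.3333)

35.4024 m


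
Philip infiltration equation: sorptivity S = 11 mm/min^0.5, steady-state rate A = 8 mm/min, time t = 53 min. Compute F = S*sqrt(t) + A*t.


F = S*sqrt(t) + A*t
F = 11*sqrt(53) + 8*53
F = 11*7.280110 + 424

504.0812 mm


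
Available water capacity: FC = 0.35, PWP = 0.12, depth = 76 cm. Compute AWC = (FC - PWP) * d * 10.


AWC = (FC - PWP) * d * 10
AWC = (0.35 - 0.12) * 76 * 10
AWC = 0.2300 * 76 * 10

174.8000 mm


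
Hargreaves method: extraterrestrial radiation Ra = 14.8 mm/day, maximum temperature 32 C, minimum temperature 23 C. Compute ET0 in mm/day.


Tmean = (Tmax + Tmin)/2 = (32 + 23)/2 = 27.5
ET0 = 0.0023 * 14.8 * (27.5 + 17.8) * sqrt(32 - 23)
ET0 = 0.0023 * 14.8 * 45.3 * 3.000000

4.6260 mm/day


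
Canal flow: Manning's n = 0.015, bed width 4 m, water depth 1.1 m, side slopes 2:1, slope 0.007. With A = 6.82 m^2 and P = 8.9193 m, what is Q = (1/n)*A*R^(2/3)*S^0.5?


R = A/P = 6.82/8.9193 = 0.764634
Q = (1/0.015) * 6.82 * 0.764634^(2/3) * 0.007^0.5

31.8086 m^3/s


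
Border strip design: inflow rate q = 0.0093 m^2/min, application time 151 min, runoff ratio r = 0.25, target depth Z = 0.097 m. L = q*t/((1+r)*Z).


L = q*t/((1+r)*Z)
L = 0.0093*151/((1+0.25)*0.097)
L = 1.4043/0.12125

11.5819 m


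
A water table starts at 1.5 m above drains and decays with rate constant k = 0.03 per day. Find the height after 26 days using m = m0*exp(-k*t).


m = m0 * exp(-k*t)
m = 1.5 * exp(-0.03 * 26)
m = 1.5 * exp(-0.7800)

0.6876 m


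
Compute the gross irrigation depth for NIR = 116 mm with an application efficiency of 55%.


Ea = 55% = 0.55
GID = NIR / Ea = 116 / 0.55 = 210.9091 mm

210.9091 mm


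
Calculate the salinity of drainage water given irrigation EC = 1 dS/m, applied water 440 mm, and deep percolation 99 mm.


EC_dw = EC_iw * D_iw / D_dw
EC_dw = 1 * 440 / 99
EC_dw = 440 / 99

4.4444 dS/m


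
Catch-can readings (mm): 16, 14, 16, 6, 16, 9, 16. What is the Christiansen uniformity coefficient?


mean = 13.285714 mm
MAD = 3.306122 mm
CU = (1 - 3.306122/13.285714)*100

75.1152 %


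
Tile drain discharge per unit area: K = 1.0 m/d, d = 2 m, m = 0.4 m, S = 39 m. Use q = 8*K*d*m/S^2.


q = 8*K*d*m/S^2
q = 8*1.0*2*0.4/39^2
q = 6.4000 / 1521

0.0042 m/d


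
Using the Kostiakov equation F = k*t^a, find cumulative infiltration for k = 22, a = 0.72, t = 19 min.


F = k * t^a = 22 * 19^0.72
F = 22 * 8.331105

183.2843 mm


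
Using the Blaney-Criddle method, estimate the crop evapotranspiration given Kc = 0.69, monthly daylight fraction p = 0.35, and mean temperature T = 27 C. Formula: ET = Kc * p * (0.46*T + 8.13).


ET = Kc * p * (0.46*T + 8.13)
ET = 0.69 * 0.35 * (0.46*27 + 8.13)
ET = 0.69 * 0.35 * 20.5500

4.9628 mm/day


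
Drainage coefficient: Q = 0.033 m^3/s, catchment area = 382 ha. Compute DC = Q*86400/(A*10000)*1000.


DC = Q * 86400 / (A * 10000) * 1000
DC = 0.033 * 86400 / (382 * 10000) * 1000
DC = 2851200.0000 / 3820000

0.7464 mm/day


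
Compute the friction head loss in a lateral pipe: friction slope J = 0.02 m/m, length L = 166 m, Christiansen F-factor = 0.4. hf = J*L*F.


hf = J * L * F = 0.02 * 166 * 0.4 = 1.3280 m

1.3280 m


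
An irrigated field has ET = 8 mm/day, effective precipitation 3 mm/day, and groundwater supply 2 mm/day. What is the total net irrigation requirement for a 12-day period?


Daily deficit = ET - Pe - GW = 8 - 3 - 2 = 3 mm/day
NIR = 3 * 12 = 36 mm

36.0000 mm


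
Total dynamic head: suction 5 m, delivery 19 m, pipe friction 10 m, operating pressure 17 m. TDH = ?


TDH = Hs + Hd + hf + Hp = 5 + 19 + 10 + 17 = 51

51 m


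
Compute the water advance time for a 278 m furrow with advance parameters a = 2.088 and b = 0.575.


t = (L/a)^(1/b)
t = (278/2.088)^(1/0.575)
t = 133.141762^(1/0.575)

4948.3414 min


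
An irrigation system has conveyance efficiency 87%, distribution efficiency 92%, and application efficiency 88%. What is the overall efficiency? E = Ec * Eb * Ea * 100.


Ec = 0.87, Eb = 0.92, Ea = 0.88
E = 0.87 * 0.92 * 0.88 * 100 = 70.4352%

70.4352 %


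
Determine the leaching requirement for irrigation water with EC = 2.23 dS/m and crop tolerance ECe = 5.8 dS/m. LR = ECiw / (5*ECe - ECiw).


LR = ECiw / (5*ECe - ECiw)
LR = 2.23 / (5*5.8 - 2.23)
LR = 2.23 / 26.7700

0.0833


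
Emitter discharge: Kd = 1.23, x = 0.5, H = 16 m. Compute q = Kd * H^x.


q = Kd * H^x = 1.23 * 16^0.5 = 1.23 * 4.000000

4.9200 L/h


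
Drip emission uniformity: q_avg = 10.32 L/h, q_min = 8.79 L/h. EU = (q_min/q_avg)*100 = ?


EU = (q_min/q_avg)*100 = (8.79/10.32)*100 = 85.1744%

85.1744 %


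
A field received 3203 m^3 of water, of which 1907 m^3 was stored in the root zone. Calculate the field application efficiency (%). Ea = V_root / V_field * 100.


Ea = V_root / V_field * 100 = 1907 / 3203 * 100 = 59.5379%

59.5379 %


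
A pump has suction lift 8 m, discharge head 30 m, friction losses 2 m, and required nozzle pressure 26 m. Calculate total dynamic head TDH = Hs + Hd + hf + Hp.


TDH = Hs + Hd + hf + Hp = 8 + 30 + 2 + 26 = 66

66 m


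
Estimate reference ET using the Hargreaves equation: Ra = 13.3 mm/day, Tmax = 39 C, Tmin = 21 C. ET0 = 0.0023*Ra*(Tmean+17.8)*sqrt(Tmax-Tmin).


Tmean = (Tmax + Tmin)/2 = (39 + 21)/2 = 30.0
ET0 = 0.0023 * 13.3 * (30.0 + 17.8) * sqrt(39 - 21)
ET0 = 0.0023 * 13.3 * 47.8 * 4.242641

6.2036 mm/day


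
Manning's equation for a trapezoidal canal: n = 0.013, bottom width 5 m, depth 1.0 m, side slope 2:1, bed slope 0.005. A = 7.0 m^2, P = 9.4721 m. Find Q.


R = A/P = 7.0/9.4721 = 0.739012
Q = (1/0.013) * 7.0 * 0.739012^(2/3) * 0.005^0.5

31.1225 m^3/s


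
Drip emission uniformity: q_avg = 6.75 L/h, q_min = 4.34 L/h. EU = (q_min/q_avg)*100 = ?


EU = (q_min/q_avg)*100 = (4.34/6.75)*100 = 64.2963%

64.2963 %


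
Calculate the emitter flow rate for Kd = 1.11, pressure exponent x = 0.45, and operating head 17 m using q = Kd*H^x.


q = Kd * H^x = 1.11 * 17^0.45 = 1.11 * 3.578508

3.9721 L/h


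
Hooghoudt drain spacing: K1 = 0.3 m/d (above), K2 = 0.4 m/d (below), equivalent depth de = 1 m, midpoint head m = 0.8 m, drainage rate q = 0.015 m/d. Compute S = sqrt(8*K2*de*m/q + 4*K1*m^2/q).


S^2 = 8*K2*de*m/q + 4*K1*m^2/q
S^2 = 8*0.4*1*0.8/0.015 + 4*0.3*0.8^2/0.015
S = sqrt(221.8667)

14.8952 m


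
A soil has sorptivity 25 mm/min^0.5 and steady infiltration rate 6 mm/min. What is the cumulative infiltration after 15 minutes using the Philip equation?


F = S*sqrt(t) + A*t
F = 25*sqrt(15) + 6*15
F = 25*3.872983 + 90

186.8246 mm


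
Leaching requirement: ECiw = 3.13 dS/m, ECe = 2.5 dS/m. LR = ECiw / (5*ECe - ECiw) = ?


LR = ECiw / (5*ECe - ECiw)
LR = 3.13 / (5*2.5 - 3.13)
LR = 3.13 / 9.3700

0.3340


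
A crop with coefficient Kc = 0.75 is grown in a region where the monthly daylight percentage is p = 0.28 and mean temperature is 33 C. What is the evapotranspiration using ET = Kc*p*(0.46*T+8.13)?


ET = Kc * p * (0.46*T + 8.13)
ET = 0.75 * 0.28 * (0.46*33 + 8.13)
ET = 0.75 * 0.28 * 23.3100

4.8951 mm/day


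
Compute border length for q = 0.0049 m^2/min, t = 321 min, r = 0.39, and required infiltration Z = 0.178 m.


L = q*t/((1+r)*Z)
L = 0.0049*321/((1+0.39)*0.178)
L = 1.5729/0.24742

6.3572 m


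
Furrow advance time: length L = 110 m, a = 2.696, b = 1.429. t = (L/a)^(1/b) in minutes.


t = (L/a)^(1/b)
t = (110/2.696)^(1/1.429)
t = 40.801187^(1/1.429)

13.4009 min


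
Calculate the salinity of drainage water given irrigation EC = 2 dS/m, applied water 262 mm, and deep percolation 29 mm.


EC_dw = EC_iw * D_iw / D_dw
EC_dw = 2 * 262 / 29
EC_dw = 524 / 29

18.0690 dS/m


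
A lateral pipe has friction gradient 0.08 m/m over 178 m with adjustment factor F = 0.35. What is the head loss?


hf = J * L * F = 0.08 * 178 * 0.35 = 4.9840 m

4.9840 m


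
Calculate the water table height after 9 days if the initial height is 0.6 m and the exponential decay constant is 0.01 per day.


m = m0 * exp(-k*t)
m = 0.6 * exp(-0.01 * 9)
m = 0.6 * exp(-0.0900)

0.5484 m


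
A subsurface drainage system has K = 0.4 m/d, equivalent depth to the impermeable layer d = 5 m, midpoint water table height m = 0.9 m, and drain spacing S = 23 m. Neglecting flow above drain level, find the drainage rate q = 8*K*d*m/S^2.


q = 8*K*d*m/S^2
q = 8*0.4*5*0.9/23^2
q = 14.4000 / 529

0.0272 m/d


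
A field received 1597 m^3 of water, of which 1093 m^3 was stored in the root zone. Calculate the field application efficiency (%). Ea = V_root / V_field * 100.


Ea = V_root / V_field * 100 = 1093 / 1597 * 100 = 68.4408%

68.4408 %


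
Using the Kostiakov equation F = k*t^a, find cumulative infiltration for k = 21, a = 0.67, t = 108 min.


F = k * t^a = 21 * 108^0.67
F = 21 * 23.035302

483.7413 mm


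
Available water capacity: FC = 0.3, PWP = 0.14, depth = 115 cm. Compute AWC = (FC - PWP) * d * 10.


AWC = (FC - PWP) * d * 10
AWC = (0.3 - 0.14) * 115 * 10
AWC = 0.1600 * 115 * 10

184.0000 mm


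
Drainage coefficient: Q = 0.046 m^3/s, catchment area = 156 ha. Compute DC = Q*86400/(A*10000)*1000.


DC = Q * 86400 / (A * 10000) * 1000
DC = 0.046 * 86400 / (156 * 10000) * 1000
DC = 3974400.0000 / 1560000

2.5477 mm/day


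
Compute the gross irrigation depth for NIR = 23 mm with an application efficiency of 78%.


Ea = 78% = 0.78
GID = NIR / Ea = 23 / 0.78 = 29.4872 mm

29.4872 mm


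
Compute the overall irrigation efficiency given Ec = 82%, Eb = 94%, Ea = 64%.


Ec = 0.82, Eb = 0.94, Ea = 0.64
E = 0.82 * 0.94 * 0.64 * 100 = 49.3312%

49.3312 %


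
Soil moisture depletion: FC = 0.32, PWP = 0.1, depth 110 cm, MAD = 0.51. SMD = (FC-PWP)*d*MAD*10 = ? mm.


SMD = (FC - PWP) * d * MAD * 10
SMD = (0.32 - 0.1) * 110 * 0.51 * 10
SMD = 0.2200 * 110 * 0.51 * 10

123.4200 mm


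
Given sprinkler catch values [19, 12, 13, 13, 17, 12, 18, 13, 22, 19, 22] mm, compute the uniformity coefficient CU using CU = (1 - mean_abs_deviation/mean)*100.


mean = 16.363636 mm
MAD = 3.421488 mm
CU = (1 - 3.421488/16.363636)*100

79.0909 %


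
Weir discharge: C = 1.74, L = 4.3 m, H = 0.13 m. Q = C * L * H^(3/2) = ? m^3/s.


Q = C * L * H^(3/2) = 1.74 * 4.3 * 0.13^1.5 = 1.74 * 4.3 * 0.046872

0.3507 m^3/s


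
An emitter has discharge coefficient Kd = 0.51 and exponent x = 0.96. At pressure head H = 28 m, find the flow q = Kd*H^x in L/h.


q = Kd * H^x = 0.51 * 28^0.96 = 0.51 * 24.505959

12.4980 L/h


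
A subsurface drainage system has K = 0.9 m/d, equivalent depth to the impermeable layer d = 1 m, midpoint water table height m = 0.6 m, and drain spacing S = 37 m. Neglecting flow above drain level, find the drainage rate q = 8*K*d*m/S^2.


q = 8*K*d*m/S^2
q = 8*0.9*1*0.6/37^2
q = 4.3200 / 1369

0.0032 m/d


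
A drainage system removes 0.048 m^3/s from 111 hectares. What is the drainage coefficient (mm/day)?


DC = Q * 86400 / (A * 10000) * 1000
DC = 0.048 * 86400 / (111 * 10000) * 1000
DC = 4147200.0000 / 1110000

3.7362 mm/day


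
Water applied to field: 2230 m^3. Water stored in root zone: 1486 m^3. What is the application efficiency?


Ea = V_root / V_field * 100 = 1486 / 2230 * 100 = 66.6368%

66.6368 %


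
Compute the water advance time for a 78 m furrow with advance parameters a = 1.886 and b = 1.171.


t = (L/a)^(1/b)
t = (78/1.886)^(1/1.171)
t = 41.357370^(1/1.171)

24.0154 min


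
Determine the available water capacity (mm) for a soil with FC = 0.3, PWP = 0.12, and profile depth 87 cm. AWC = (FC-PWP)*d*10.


AWC = (FC - PWP) * d * 10
AWC = (0.3 - 0.12) * 87 * 10
AWC = 0.1800 * 87 * 10

156.6000 mm


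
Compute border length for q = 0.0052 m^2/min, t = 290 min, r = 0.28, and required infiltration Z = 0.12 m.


L = q*t/((1+r)*Z)
L = 0.0052*290/((1+0.28)*0.12)
L = 1.508/0.1536

9.8177 m


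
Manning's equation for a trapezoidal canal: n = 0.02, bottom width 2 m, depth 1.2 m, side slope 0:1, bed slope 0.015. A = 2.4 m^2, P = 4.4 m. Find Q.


R = A/P = 2.4/4.4 = 0.545455
Q = (1/0.02) * 2.4 * 0.545455^(2/3) * 0.015^0.5

9.8114 m^3/s


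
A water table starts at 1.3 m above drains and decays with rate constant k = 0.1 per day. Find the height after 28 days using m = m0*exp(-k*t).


m = m0 * exp(-k*t)
m = 1.3 * exp(-0.1 * 28)
m = 1.3 * exp(-2.8000)

0.0791 m


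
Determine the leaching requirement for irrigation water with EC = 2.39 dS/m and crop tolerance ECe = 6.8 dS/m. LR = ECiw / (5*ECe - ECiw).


LR = ECiw / (5*ECe - ECiw)
LR = 2.39 / (5*6.8 - 2.39)
LR = 2.39 / 31.6100

0.0756


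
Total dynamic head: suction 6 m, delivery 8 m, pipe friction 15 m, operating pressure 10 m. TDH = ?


TDH = Hs + Hd + hf + Hp = 6 + 8 + 15 + 10 = 39

39 m


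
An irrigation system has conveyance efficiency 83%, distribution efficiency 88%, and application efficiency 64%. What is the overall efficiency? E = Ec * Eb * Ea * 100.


Ec = 0.83, Eb = 0.88, Ea = 0.64
E = 0.83 * 0.88 * 0.64 * 100 = 46.7456%

46.7456 %


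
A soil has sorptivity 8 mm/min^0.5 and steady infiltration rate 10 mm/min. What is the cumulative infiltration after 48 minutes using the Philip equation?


F = S*sqrt(t) + A*t
F = 8*sqrt(48) + 10*48
F = 8*6.928203 + 480

535.4256 mm


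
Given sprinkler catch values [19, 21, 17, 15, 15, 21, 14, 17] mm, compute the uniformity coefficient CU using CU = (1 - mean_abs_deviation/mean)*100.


mean = 17.375000 mm
MAD = 2.218750 mm
CU = (1 - 2.218750/17.375000)*100

87.2302 %


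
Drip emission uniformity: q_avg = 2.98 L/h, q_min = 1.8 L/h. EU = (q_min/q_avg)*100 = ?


EU = (q_min/q_avg)*100 = (1.8/2.98)*100 = 60.4027%

60.4027 %


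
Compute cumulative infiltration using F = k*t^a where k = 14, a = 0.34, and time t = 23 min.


F = k * t^a = 14 * 23^0.34
F = 14 * 2.903939

40.6551 mm


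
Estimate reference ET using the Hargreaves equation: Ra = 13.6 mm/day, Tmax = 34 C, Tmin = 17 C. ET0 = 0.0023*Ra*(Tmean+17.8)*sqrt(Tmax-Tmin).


Tmean = (Tmax + Tmin)/2 = (34 + 17)/2 = 25.5
ET0 = 0.0023 * 13.6 * (25.5 + 17.8) * sqrt(34 - 17)
ET0 = 0.0023 * 13.6 * 43.3 * 4.123106

5.5844 mm/day


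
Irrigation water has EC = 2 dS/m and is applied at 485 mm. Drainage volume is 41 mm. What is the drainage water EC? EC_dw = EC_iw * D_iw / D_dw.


EC_dw = EC_iw * D_iw / D_dw
EC_dw = 2 * 485 / 41
EC_dw = 970 / 41

23.6585 dS/m


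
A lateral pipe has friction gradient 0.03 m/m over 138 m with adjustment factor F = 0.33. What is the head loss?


hf = J * L * F = 0.03 * 138 * 0.33 = 1.3662 m

1.3662 m


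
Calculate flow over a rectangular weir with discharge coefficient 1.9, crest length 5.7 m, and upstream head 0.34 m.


Q = C * L * H^(3/2) = 1.9 * 5.7 * 0.34^1.5 = 1.9 * 5.7 * 0.198252

2.1471 m^3/s


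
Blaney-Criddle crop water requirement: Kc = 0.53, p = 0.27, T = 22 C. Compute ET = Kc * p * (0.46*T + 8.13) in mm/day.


ET = Kc * p * (0.46*T + 8.13)
ET = 0.53 * 0.27 * (0.46*22 + 8.13)
ET = 0.53 * 0.27 * 18.2500

2.6116 mm/day


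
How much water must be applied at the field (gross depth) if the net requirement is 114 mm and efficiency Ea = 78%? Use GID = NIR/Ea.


Ea = 78% = 0.78
GID = NIR / Ea = 114 / 0.78 = 146.1538 mm

146.1538 mm


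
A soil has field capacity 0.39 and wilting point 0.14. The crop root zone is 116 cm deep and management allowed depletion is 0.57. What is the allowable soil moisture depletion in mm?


SMD = (FC - PWP) * d * MAD * 10
SMD = (0.39 - 0.14) * 116 * 0.57 * 10
SMD = 0.2500 * 116 * 0.57 * 10

165.3000 mm


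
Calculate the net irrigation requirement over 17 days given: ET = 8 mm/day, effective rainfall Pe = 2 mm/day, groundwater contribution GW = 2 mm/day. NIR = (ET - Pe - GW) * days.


Daily deficit = ET - Pe - GW = 8 - 2 - 2 = 4 mm/day
NIR = 4 * 17 = 68 mm

68.0000 mm


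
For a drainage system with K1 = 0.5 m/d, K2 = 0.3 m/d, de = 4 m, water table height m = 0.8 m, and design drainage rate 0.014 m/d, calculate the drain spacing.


S^2 = 8*K2*de*m/q + 4*K1*m^2/q
S^2 = 8*0.3*4*0.8/0.014 + 4*0.5*0.8^2/0.014
S = sqrt(640.0000)

25.2982 m


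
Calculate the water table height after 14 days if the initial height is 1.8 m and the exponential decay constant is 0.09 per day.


m = m0 * exp(-k*t)
m = 1.8 * exp(-0.09 * 14)
m = 1.8 * exp(-1.2600)

0.5106 m


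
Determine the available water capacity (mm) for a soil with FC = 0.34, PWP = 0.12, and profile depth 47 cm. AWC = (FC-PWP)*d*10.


AWC = (FC - PWP) * d * 10
AWC = (0.34 - 0.12) * 47 * 10
AWC = 0.2200 * 47 * 10

103.4000 mm


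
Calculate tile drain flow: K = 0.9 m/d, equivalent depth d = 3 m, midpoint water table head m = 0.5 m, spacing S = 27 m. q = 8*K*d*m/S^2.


q = 8*K*d*m/S^2
q = 8*0.9*3*0.5/27^2
q = 10.8000 / 729

0.0148 m/d


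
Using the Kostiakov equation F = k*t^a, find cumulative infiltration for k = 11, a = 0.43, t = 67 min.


F = k * t^a = 11 * 67^0.43
F = 11 * 6.098347

67.0818 mm


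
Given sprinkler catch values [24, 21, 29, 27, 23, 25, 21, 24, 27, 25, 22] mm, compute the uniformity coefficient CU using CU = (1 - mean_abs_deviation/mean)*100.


mean = 24.363636 mm
MAD = 2.033058 mm
CU = (1 - 2.033058/24.363636)*100

91.6554 %


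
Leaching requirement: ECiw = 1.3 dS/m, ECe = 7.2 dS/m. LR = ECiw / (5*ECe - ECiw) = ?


LR = ECiw / (5*ECe - ECiw)
LR = 1.3 / (5*7.2 - 1.3)
LR = 1.3 / 34.7000

0.0375


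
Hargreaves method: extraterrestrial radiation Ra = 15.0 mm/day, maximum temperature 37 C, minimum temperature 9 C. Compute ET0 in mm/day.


Tmean = (Tmax + Tmin)/2 = (37 + 9)/2 = 23.0
ET0 = 0.0023 * 15.0 * (23.0 + 17.8) * sqrt(37 - 9)
ET0 = 0.0023 * 15.0 * 40.8 * 5.291503

7.4483 mm/day


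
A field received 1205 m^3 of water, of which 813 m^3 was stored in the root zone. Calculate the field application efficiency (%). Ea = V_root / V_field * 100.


Ea = V_root / V_field * 100 = 813 / 1205 * 100 = 67.4689%

67.4689 %


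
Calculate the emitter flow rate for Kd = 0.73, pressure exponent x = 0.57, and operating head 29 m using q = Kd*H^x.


q = Kd * H^x = 0.73 * 29^0.57 = 0.73 * 6.816585

4.9761 L/h


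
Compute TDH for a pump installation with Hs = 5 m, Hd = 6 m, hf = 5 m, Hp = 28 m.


TDH = Hs + Hd + hf + Hp = 5 + 6 + 5 + 28 = 44

44 m


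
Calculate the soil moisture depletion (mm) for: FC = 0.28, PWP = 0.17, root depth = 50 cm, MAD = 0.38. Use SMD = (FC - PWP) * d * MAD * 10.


SMD = (FC - PWP) * d * MAD * 10
SMD = (0.28 - 0.17) * 50 * 0.38 * 10
SMD = 0.1100 * 50 * 0.38 * 10

20.9000 mm


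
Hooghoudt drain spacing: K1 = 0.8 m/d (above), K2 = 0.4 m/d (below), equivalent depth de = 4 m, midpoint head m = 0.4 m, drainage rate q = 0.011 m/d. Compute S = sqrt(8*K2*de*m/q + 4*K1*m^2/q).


S^2 = 8*K2*de*m/q + 4*K1*m^2/q
S^2 = 8*0.4*4*0.4/0.011 + 4*0.8*0.4^2/0.011
S = sqrt(512.0000)

22.6274 m


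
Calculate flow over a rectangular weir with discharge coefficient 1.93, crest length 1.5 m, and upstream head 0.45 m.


Q = C * L * H^(3/2) = 1.93 * 1.5 * 0.45^1.5 = 1.93 * 1.5 * 0.301869

0.8739 m^3/s


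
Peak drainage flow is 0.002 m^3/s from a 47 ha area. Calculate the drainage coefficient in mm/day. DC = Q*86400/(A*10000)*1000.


DC = Q * 86400 / (A * 10000) * 1000
DC = 0.002 * 86400 / (47 * 10000) * 1000
DC = 172800.0000 / 470000

0.3677 mm/day


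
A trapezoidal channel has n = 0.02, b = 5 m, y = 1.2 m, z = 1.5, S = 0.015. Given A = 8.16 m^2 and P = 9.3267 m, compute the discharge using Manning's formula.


R = A/P = 8.16/9.3267 = 0.874908
Q = (1/0.02) * 8.16 * 0.874908^(2/3) * 0.015^0.5

45.7103 m^3/s


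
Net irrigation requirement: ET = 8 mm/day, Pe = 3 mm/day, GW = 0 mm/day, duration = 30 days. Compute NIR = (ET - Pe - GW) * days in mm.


Daily deficit = ET - Pe - GW = 8 - 3 - 0 = 5 mm/day
NIR = 5 * 30 = 150 mm

150.0000 mm


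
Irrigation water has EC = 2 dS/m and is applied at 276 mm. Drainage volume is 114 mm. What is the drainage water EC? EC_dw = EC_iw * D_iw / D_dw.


EC_dw = EC_iw * D_iw / D_dw
EC_dw = 2 * 276 / 114
EC_dw = 552 / 114

4.8421 dS/m


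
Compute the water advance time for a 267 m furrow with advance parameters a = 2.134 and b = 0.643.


t = (L/a)^(1/b)
t = (267/2.134)^(1/0.643)
t = 125.117151^(1/0.643)

1827.1241 min


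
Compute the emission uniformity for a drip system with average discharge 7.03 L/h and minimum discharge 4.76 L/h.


EU = (q_min/q_avg)*100 = (4.76/7.03)*100 = 67.7098%

67.7098 %


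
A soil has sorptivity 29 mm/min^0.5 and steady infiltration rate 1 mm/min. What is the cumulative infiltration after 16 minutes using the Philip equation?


F = S*sqrt(t) + A*t
F = 29*sqrt(16) + 1*16
F = 29*4.000000 + 16

132.0000 mm
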